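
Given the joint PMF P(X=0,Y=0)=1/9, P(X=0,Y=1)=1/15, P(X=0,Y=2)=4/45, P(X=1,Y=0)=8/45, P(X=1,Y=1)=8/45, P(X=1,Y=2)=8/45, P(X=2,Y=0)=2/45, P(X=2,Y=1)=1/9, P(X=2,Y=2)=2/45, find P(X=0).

P(X=0) = P(X=0,Y=0) + P(X=0,Y=1) + P(X=0,Y=2)
= 1/9 + 1/15 + 4/45
= 4/15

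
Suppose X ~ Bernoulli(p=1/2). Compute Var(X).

For X ~ Bernoulli(p=1/2):
Var(X) = \frac{1}{4}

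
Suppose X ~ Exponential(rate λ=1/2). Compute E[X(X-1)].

E[X(X-1)] = E[X² - X] = E[X²] - E[X]
E[X] = 2
E[X²] = Var(X) + (E[X])² = 4 + (2)² = 8
E[X(X-1)] = 8 - 2 = 6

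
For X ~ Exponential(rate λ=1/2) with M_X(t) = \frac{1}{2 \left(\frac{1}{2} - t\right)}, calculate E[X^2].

To find E[X^2], compute M^(2)(0):
M^(1)(t) = \frac{1}{2 \left(\frac{1}{2} - t\right)^{2}}
M^(2)(t) = \frac{1}{\left(\frac{1}{2} - t\right)^{3}}
M^(2)(0) = 8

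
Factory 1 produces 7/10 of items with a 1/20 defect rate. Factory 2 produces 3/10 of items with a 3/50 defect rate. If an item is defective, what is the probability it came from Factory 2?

Using Bayes' theorem:
P(F1) = 7/10, P(D|F1) = 1/20
P(F2) = 3/10, P(D|F2) = 3/50
P(D) = P(D|F1)P(F1) + P(D|F2)P(F2)
     = \frac{53}{1000}
P(F2|D) = P(D|F2)P(F2) / P(D)
= \frac{18}{53}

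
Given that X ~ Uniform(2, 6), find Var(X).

For X ~ Uniform(2, 6):
Var(X) = \frac{4}{3}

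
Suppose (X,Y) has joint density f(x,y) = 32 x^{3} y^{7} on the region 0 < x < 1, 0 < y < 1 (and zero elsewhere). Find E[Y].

E[Y] = ∫_0^1 ∫_0^1 y × f(x,y) dx dy
= \frac{8}{9}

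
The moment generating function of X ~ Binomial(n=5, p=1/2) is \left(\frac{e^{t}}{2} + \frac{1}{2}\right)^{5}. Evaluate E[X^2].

To find E[X^2], compute M^(2)(0):
M^(1)(t) = \frac{5 \left(\frac{e^{t}}{2} + \frac{1}{2}\right)^{4} e^{t}}{2}
M^(2)(t) = \frac{5 \left(\frac{e^{t}}{2} + \frac{1}{2}\right)^{4} e^{t}}{2} + 5 \left(\frac{e^{t}}{2} + \frac{1}{2}\right)^{3} e^{2 t}
M^(2)(0) = \frac{15}{2}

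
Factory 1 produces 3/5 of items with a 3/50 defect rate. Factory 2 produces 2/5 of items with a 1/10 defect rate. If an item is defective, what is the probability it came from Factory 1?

Using Bayes' theorem:
P(F1) = 3/5, P(D|F1) = 3/50
P(F2) = 2/5, P(D|F2) = 1/10
P(D) = P(D|F1)P(F1) + P(D|F2)P(F2)
     = \frac{19}{250}
P(F1|D) = P(D|F1)P(F1) / P(D)
= \frac{9}{19}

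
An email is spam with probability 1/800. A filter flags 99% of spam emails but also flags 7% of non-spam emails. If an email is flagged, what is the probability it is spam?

Let D = the rare event, + = positive/flagged.
P(D) = 1/800
P(+|D) = 99/100
P(+|D') = 7/100
P(+) = P(+|D)P(D) + P(+|D')P(D')
     = \frac{99}{100} × \frac{1}{800} + \frac{7}{100} × \frac{799}{800}
     = \frac{1423}{20000}
P(D|+) = P(+|D)P(D)/P(+) = \frac{99}{5692}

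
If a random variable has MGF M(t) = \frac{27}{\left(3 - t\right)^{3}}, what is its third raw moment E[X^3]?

To find E[X^3], compute M^(3)(0):
M^(1)(t) = \frac{81}{\left(3 - t\right)^{4}}
M^(2)(t) = \frac{324}{\left(3 - t\right)^{5}}
M^(3)(t) = \frac{1620}{\left(3 - t\right)^{6}}
M^(3)(0) = \frac{20}{9}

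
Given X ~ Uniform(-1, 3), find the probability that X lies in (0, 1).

P(0 < X < 1) = ∫_{0}^{1} f(x) dx
where f(x) = \frac{1}{4}
= \frac{1}{4}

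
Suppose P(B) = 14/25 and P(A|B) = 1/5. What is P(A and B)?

By definition, P(A|B) = P(A ∩ B) / P(B)
So P(A ∩ B) = P(A|B) × P(B)
= 1/5 × 14/25
= 14/125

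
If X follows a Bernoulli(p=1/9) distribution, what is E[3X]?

For X ~ Bernoulli(p=1/9):
E[X] = \frac{1}{9}
E[3X] = 3 × E[X] + 0 = \frac{1}{3}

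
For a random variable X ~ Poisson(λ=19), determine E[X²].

Using the identity E[X²] = Var(X) + (E[X])²:
E[X] = 19
Var(X) = 19
E[X²] = 19 + (19)²
= 380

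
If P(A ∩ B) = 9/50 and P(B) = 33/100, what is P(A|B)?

P(A|B) = P(A ∩ B) / P(B)
= (9/50) / (33/100)
= 6/11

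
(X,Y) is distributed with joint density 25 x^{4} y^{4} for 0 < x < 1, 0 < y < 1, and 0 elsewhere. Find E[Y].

E[Y] = ∫_0^1 ∫_0^1 y × f(x,y) dx dy
= \frac{5}{6}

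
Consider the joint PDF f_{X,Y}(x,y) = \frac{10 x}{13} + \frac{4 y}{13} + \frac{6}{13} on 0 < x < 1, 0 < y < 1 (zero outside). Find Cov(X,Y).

E[XY] = ∫∫ xy × f(x,y) dx dy = \frac{23}{78}
E[X] = \frac{22}{39}
E[Y] = \frac{41}{78}
Cov(X,Y) = E[XY] - E[X]E[Y] = - \frac{5}{3042}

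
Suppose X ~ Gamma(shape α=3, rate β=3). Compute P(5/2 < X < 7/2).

P(5/2 < X < 7/2) = ∫_{5/2}^{7/2} f(x) dx
where f(x) = \frac{27 x^{2} e^{- 3 x}}{2}
= \frac{-533 + 293 e^{3}}{8 e^{\frac{21}{2}}}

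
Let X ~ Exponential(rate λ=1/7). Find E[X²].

Using the identity E[X²] = Var(X) + (E[X])²:
E[X] = 7
Var(X) = 49
E[X²] = 49 + (7)²
= 98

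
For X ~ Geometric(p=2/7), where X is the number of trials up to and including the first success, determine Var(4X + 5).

For X ~ Geometric(p=2/7), where X is the number of trials up to and including the first success:
Var(X) = \frac{35}{4}
Var(4X + 5) = (4)² × Var(X) = 16 × \frac{35}{4} = 140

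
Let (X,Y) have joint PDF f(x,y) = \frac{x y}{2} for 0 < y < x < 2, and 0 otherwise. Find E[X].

f_X(x) = ∫_0^x \frac{x y}{2} dy = \frac{x^{3}}{4}
E[X] = ∫_0^2 x × (\frac{x^{3}}{4}) dx = \frac{8}{5}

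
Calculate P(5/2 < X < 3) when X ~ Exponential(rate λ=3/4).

P(5/2 < X < 3) = ∫_{5/2}^{3} f(x) dx
where f(x) = \frac{3 e^{- \frac{3 x}{4}}}{4}
= - \frac{1}{e^{\frac{9}{4}}} + e^{- \frac{15}{8}}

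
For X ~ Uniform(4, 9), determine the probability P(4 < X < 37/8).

P(4 < X < 37/8) = ∫_{4}^{37/8} f(x) dx
where f(x) = \frac{1}{5}
= \frac{1}{8}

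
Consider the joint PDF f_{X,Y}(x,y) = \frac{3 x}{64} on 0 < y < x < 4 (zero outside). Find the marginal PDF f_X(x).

f_X(x) = ∫_0^x \frac{3 x}{64} dy = \frac{3 x^{2}}{64}
for 0 < x < 4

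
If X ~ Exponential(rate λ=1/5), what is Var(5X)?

For X ~ Exponential(rate λ=1/5):
Var(X) = 25
Var(5X) = (5)² × Var(X) = 25 × 25 = 625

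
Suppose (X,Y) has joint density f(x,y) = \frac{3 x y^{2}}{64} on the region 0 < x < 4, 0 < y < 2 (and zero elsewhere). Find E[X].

f_X(x) = ∫_0^2 \frac{3 x y^{2}}{64} dy = \frac{x}{8}
E[X] = ∫_0^4 x × (\frac{x}{8}) dx = \frac{8}{3}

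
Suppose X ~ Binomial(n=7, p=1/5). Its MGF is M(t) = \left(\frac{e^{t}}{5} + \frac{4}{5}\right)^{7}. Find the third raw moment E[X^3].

To find E[X^3], compute M^(3)(0):
M^(1)(t) = \frac{7 \left(\frac{e^{t}}{5} + \frac{4}{5}\right)^{6} e^{t}}{5}
M^(2)(t) = \frac{7 \left(\frac{e^{t}}{5} + \frac{4}{5}\right)^{6} e^{t}}{5} + \frac{42 \left(\frac{e^{t}}{5} + \frac{4}{5}\right)^{5} e^{2 t}}{25}
M^(3)(t) = \frac{7 \left(\frac{e^{t}}{5} + \frac{4}{5}\right)^{6} e^{t}}{5} + \frac{126 \left(\frac{e^{t}}{5} + \frac{4}{5}\right)^{5} e^{2 t}}{25} + \frac{42 \left(\frac{e^{t}}{5} + \frac{4}{5}\right)^{4} e^{3 t}}{25}
M^(3)(0) = \frac{203}{25}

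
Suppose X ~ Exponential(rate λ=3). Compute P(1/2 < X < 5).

P(1/2 < X < 5) = ∫_{1/2}^{5} f(x) dx
where f(x) = 3 e^{- 3 x}
= - \frac{1}{e^{15}} + e^{- \frac{3}{2}}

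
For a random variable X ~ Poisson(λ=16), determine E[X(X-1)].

E[X(X-1)] = E[X² - X] = E[X²] - E[X]
E[X] = 16
E[X²] = Var(X) + (E[X])² = 16 + (16)² = 272
E[X(X-1)] = 272 - 16 = 256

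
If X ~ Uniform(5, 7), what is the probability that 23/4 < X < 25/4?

P(23/4 < X < 25/4) = ∫_{23/4}^{25/4} f(x) dx
where f(x) = \frac{1}{2}
= \frac{1}{4}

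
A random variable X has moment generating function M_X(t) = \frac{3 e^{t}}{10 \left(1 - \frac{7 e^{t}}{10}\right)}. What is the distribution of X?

The MGF M(t) = \frac{3 e^{t}}{10 \left(1 - \frac{7 e^{t}}{10}\right)} is the standard form for the Geometric distribution.
Comparing with the known MGF formula identifies: Geometric(p=3/10), X = trial number of first success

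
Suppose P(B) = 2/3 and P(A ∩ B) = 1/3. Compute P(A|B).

P(A|B) = P(A ∩ B) / P(B)
= (1/3) / (2/3)
= 1/2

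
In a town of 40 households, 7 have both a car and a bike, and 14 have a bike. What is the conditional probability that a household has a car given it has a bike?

P(A ∩ B) = 7/40
P(B) = 14/40 = 7/20
P(A|B) = P(A ∩ B) / P(B) = (7/40) / (7/20) = 1/2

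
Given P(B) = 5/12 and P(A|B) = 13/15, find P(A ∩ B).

By definition, P(A|B) = P(A ∩ B) / P(B)
So P(A ∩ B) = P(A|B) × P(B)
= 13/15 × 5/12
= 13/36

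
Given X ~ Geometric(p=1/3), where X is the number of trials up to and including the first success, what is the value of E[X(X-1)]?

E[X(X-1)] = E[X² - X] = E[X²] - E[X]
E[X] = 3
E[X²] = Var(X) + (E[X])² = 6 + (3)² = 15
E[X(X-1)] = 15 - 3 = 12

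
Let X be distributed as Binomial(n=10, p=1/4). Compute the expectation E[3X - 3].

For X ~ Binomial(n=10, p=1/4):
E[X] = \frac{5}{2}
E[3X - 3] = 3 × E[X] - 3 = \frac{9}{2}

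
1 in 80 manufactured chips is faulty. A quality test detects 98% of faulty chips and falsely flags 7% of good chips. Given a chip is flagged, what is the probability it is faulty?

Let D = the rare event, + = positive/flagged.
P(D) = 1/80
P(+|D) = 98/100 = 49/50
P(+|D') = 7/100
P(+) = P(+|D)P(D) + P(+|D')P(D')
     = \frac{49}{50} × \frac{1}{80} + \frac{7}{100} × \frac{79}{80}
     = \frac{651}{8000}
P(D|+) = P(+|D)P(D)/P(+) = \frac{14}{93}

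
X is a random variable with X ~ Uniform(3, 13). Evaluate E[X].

For X ~ Uniform(3, 13), the expected value is:
E[X] = 8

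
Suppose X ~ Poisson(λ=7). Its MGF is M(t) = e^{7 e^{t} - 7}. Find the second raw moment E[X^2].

To find E[X^2], compute M^(2)(0):
M^(1)(t) = 7 e^{t} e^{7 e^{t} - 7}
M^(2)(t) = 49 e^{2 t} e^{7 e^{t} - 7} + 7 e^{t} e^{7 e^{t} - 7}
M^(2)(0) = 56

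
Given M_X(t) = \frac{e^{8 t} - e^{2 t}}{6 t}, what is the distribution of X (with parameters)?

The MGF M(t) = \frac{e^{8 t} - e^{2 t}}{6 t} is the standard form for the Uniform distribution.
Comparing with the known MGF formula identifies: Uniform(2, 8)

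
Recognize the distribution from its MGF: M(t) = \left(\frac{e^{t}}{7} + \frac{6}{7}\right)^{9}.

The MGF M(t) = \left(\frac{e^{t}}{7} + \frac{6}{7}\right)^{9} is the standard form for the Binomial distribution.
Comparing with the known MGF formula identifies: Binomial(n=9, p=1/7)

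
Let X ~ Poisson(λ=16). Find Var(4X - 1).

For X ~ Poisson(λ=16):
Var(X) = 16
Var(4X - 1) = (4)² × Var(X) = 16 × 16 = 256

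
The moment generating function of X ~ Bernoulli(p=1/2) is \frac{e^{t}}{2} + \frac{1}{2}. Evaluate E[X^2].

To find E[X^2], compute M^(2)(0):
M^(1)(t) = \frac{e^{t}}{2}
M^(2)(t) = \frac{e^{t}}{2}
M^(2)(0) = \frac{1}{2}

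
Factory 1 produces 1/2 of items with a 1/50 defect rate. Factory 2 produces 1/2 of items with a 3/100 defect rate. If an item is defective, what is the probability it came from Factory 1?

Using Bayes' theorem:
P(F1) = 1/2, P(D|F1) = 1/50
P(F2) = 1/2, P(D|F2) = 3/100
P(D) = P(D|F1)P(F1) + P(D|F2)P(F2)
     = \frac{1}{40}
P(F1|D) = P(D|F1)P(F1) / P(D)
= \frac{2}{5}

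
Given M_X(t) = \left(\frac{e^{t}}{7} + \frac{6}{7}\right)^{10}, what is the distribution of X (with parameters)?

The MGF M(t) = \left(\frac{e^{t}}{7} + \frac{6}{7}\right)^{10} is the standard form for the Binomial distribution.
Comparing with the known MGF formula identifies: Binomial(n=10, p=1/7)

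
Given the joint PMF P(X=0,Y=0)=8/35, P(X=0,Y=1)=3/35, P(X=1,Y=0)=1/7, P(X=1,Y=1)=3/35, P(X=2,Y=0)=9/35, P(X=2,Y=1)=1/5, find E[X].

First find marginal of X:
P(X=0) = 11/35
P(X=1) = 8/35
P(X=2) = 16/35
E[X] = 0 × 11/35 + 1 × 8/35 + 2 × 16/35 = 8/7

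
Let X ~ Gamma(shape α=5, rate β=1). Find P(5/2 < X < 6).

P(5/2 < X < 6) = ∫_{5/2}^{6} f(x) dx
where f(x) = \frac{x^{4} e^{- x}}{24}
= - \frac{115}{e^{6}} + \frac{4169}{384 e^{\frac{5}{2}}}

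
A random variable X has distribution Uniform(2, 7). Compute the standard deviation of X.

For X ~ Uniform(2, 7):
Var(X) = \frac{25}{12}
SD(X) = √(Var(X)) = √(\frac{25}{12}) = \frac{5 \sqrt{3}}{6}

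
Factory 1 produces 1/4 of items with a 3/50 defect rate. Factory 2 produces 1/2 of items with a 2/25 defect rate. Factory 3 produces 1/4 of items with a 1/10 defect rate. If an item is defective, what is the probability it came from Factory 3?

Using Bayes' theorem:
P(F1) = 1/4, P(D|F1) = 3/50
P(F2) = 1/2, P(D|F2) = 2/25
P(F3) = 1/4, P(D|F3) = 1/10
P(D) = P(D|F1)P(F1) + P(D|F2)P(F2) + P(D|F3)P(F3)
     = \frac{2}{25}
P(F3|D) = P(D|F3)P(F3) / P(D)
= \frac{5}{16}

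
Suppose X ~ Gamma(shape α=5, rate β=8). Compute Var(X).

For X ~ Gamma(shape α=5, rate β=8):
Var(X) = \frac{5}{64}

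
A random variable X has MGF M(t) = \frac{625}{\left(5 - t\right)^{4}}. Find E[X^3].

To find E[X^3], compute M^(3)(0):
M^(1)(t) = \frac{2500}{\left(5 - t\right)^{5}}
M^(2)(t) = \frac{12500}{\left(5 - t\right)^{6}}
M^(3)(t) = \frac{75000}{\left(5 - t\right)^{7}}
M^(3)(0) = \frac{24}{25}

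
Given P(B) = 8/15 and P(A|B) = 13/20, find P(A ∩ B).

By definition, P(A|B) = P(A ∩ B) / P(B)
So P(A ∩ B) = P(A|B) × P(B)
= 13/20 × 8/15
= 26/75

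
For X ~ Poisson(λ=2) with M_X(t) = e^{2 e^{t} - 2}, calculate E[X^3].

To find E[X^3], compute M^(3)(0):
M^(1)(t) = 2 e^{t} e^{2 e^{t} - 2}
M^(2)(t) = 4 e^{2 t} e^{2 e^{t} - 2} + 2 e^{t} e^{2 e^{t} - 2}
M^(3)(t) = 8 e^{3 t} e^{2 e^{t} - 2} + 12 e^{2 t} e^{2 e^{t} - 2} + 2 e^{t} e^{2 e^{t} - 2}
M^(3)(0) = 22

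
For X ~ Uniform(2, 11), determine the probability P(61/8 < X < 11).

P(61/8 < X < 11) = ∫_{61/8}^{11} f(x) dx
where f(x) = \frac{1}{9}
= \frac{3}{8}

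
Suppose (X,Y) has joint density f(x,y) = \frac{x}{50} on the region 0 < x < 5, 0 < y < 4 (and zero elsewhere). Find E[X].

f_X(x) = ∫_0^4 \frac{x}{50} dy = \frac{2 x}{25}
E[X] = ∫_0^5 x × (\frac{2 x}{25}) dx = \frac{10}{3}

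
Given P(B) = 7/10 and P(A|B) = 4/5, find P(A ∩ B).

By definition, P(A|B) = P(A ∩ B) / P(B)
So P(A ∩ B) = P(A|B) × P(B)
= 4/5 × 7/10
= 14/25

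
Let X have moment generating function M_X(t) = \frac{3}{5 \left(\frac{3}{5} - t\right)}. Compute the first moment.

To find E[X], compute M^(1)(0):
M^(1)(t) = \frac{3}{5 \left(\frac{3}{5} - t\right)^{2}}
M^(1)(0) = \frac{5}{3}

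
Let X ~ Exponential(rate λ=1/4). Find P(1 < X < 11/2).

P(1 < X < 11/2) = ∫_{1}^{11/2} f(x) dx
where f(x) = \frac{e^{- \frac{x}{4}}}{4}
= - \frac{1}{e^{\frac{11}{8}}} + e^{- \frac{1}{4}}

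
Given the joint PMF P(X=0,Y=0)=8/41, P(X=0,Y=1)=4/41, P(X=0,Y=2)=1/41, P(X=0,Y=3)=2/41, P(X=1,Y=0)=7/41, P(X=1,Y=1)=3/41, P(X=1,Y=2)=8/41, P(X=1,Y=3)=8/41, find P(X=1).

P(X=1) = P(X=1,Y=0) + P(X=1,Y=1) + P(X=1,Y=2) + P(X=1,Y=3)
= 7/41 + 3/41 + 8/41 + 8/41
= 26/41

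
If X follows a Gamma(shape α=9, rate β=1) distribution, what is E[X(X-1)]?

E[X(X-1)] = E[X² - X] = E[X²] - E[X]
E[X] = 9
E[X²] = Var(X) + (E[X])² = 9 + (9)² = 90
E[X(X-1)] = 90 - 9 = 81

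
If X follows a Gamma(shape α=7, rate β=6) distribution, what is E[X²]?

Using the identity E[X²] = Var(X) + (E[X])²:
E[X] = \frac{7}{6}
Var(X) = \frac{7}{36}
E[X²] = \frac{7}{36} + (\frac{7}{6})²
= \frac{14}{9}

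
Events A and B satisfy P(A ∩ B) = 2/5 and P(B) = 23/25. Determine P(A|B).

P(A|B) = P(A ∩ B) / P(B)
= (2/5) / (23/25)
= 10/23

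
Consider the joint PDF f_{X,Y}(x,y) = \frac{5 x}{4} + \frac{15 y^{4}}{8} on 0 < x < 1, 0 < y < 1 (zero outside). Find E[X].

E[X] = ∫_0^1 ∫_0^1 x × f(x,y) dy dx
= ∫_0^1 ∫_0^1 x × (\frac{5 x}{4} + \frac{15 y^{4}}{8}) dy dx
= \frac{29}{48}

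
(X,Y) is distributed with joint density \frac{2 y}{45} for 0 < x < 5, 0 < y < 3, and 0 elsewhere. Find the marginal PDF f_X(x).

f_X(x) = ∫_0^3 f(x,y) dy
= ∫_0^3 \frac{2 y}{45} dy
= \frac{1}{5} for 0 < x < 5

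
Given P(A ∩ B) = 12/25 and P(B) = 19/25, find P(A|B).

P(A|B) = P(A ∩ B) / P(B)
= (12/25) / (19/25)
= 12/19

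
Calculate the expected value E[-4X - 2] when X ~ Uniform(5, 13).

For X ~ Uniform(5, 13):
E[X] = 9
E[-4X - 2] = -4 × E[X] - 2 = -38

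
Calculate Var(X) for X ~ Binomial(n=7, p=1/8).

For X ~ Binomial(n=7, p=1/8):
Var(X) = \frac{49}{64}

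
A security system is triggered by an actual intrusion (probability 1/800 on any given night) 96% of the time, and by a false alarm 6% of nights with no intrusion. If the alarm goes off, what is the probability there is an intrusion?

Let D = the rare event, + = positive/flagged.
P(D) = 1/800
P(+|D) = 96/100 = 24/25
P(+|D') = 6/100 = 3/50
P(+) = P(+|D)P(D) + P(+|D')P(D')
     = \frac{24}{25} × \frac{1}{800} + \frac{3}{50} × \frac{799}{800}
     = \frac{489}{8000}
P(D|+) = P(+|D)P(D)/P(+) = \frac{16}{815}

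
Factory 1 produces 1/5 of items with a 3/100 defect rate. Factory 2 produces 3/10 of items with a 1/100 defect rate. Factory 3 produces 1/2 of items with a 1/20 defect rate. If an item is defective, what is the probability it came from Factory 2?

Using Bayes' theorem:
P(F1) = 1/5, P(D|F1) = 3/100
P(F2) = 3/10, P(D|F2) = 1/100
P(F3) = 1/2, P(D|F3) = 1/20
P(D) = P(D|F1)P(F1) + P(D|F2)P(F2) + P(D|F3)P(F3)
     = \frac{17}{500}
P(F2|D) = P(D|F2)P(F2) / P(D)
= \frac{3}{34}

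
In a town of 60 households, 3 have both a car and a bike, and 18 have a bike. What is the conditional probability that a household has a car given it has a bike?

P(A ∩ B) = 3/60 = 1/20
P(B) = 18/60 = 3/10
P(A|B) = P(A ∩ B) / P(B) = (1/20) / (3/10) = 1/6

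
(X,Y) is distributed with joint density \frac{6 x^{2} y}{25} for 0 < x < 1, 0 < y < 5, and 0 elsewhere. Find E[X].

f_X(x) = ∫_0^5 \frac{6 x^{2} y}{25} dy = 3 x^{2}
E[X] = ∫_0^1 x × (3 x^{2}) dx = \frac{3}{4}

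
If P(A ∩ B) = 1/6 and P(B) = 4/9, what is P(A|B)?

P(A|B) = P(A ∩ B) / P(B)
= (1/6) / (4/9)
= 3/8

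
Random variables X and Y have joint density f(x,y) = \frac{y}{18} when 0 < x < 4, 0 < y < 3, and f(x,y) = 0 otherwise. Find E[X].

f_X(x) = ∫_0^3 \frac{y}{18} dy = \frac{1}{4}
E[X] = ∫_0^4 x × (\frac{1}{4}) dx = 2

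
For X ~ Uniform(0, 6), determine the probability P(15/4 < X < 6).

P(15/4 < X < 6) = ∫_{15/4}^{6} f(x) dx
where f(x) = \frac{1}{6}
= \frac{3}{8}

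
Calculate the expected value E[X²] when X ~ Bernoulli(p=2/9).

Using the identity E[X²] = Var(X) + (E[X])²:
E[X] = \frac{2}{9}
Var(X) = \frac{14}{81}
E[X²] = \frac{14}{81} + (\frac{2}{9})²
= \frac{2}{9}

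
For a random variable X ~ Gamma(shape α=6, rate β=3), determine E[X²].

Using the identity E[X²] = Var(X) + (E[X])²:
E[X] = 2
Var(X) = \frac{2}{3}
E[X²] = \frac{2}{3} + (2)²
= \frac{14}{3}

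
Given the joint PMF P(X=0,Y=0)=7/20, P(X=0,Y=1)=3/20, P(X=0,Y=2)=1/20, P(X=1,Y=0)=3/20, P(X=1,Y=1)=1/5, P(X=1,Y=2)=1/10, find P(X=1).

P(X=1) = P(X=1,Y=0) + P(X=1,Y=1) + P(X=1,Y=2)
= 3/20 + 1/5 + 1/10
= 9/20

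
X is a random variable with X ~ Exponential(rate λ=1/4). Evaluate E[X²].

Using the identity E[X²] = Var(X) + (E[X])²:
E[X] = 4
Var(X) = 16
E[X²] = 16 + (4)²
= 32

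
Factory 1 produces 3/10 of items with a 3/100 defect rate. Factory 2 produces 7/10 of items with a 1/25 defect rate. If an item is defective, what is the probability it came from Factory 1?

Using Bayes' theorem:
P(F1) = 3/10, P(D|F1) = 3/100
P(F2) = 7/10, P(D|F2) = 1/25
P(D) = P(D|F1)P(F1) + P(D|F2)P(F2)
     = \frac{37}{1000}
P(F1|D) = P(D|F1)P(F1) / P(D)
= \frac{9}{37}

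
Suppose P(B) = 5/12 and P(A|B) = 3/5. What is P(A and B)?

By definition, P(A|B) = P(A ∩ B) / P(B)
So P(A ∩ B) = P(A|B) × P(B)
= 3/5 × 5/12
= 1/4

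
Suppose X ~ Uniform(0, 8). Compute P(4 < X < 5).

P(4 < X < 5) = ∫_{4}^{5} f(x) dx
where f(x) = \frac{1}{8}
= \frac{1}{8}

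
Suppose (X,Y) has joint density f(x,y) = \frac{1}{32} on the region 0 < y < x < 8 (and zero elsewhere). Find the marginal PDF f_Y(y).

f_Y(y) = ∫_y^8 \frac{1}{32} dx = \frac{1}{4} - \frac{y}{32}
for 0 < y < 8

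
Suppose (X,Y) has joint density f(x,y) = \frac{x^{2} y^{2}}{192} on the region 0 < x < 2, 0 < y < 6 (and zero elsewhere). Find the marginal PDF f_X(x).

f_X(x) = ∫_0^6 f(x,y) dy
= ∫_0^6 \frac{x^{2} y^{2}}{192} dy
= \frac{3 x^{2}}{8} for 0 < x < 2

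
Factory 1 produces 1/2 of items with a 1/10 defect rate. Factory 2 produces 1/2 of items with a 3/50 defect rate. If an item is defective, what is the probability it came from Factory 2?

Using Bayes' theorem:
P(F1) = 1/2, P(D|F1) = 1/10
P(F2) = 1/2, P(D|F2) = 3/50
P(D) = P(D|F1)P(F1) + P(D|F2)P(F2)
     = \frac{2}{25}
P(F2|D) = P(D|F2)P(F2) / P(D)
= \frac{3}{8}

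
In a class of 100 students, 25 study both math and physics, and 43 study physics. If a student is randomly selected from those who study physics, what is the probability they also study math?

P(A ∩ B) = 25/100 = 1/4
P(B) = 43/100
P(A|B) = P(A ∩ B) / P(B) = (1/4) / (43/100) = 25/43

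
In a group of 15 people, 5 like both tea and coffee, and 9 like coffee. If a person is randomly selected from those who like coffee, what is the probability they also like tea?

P(A ∩ B) = 5/15 = 1/3
P(B) = 9/15 = 3/5
P(A|B) = P(A ∩ B) / P(B) = (1/3) / (3/5) = 5/9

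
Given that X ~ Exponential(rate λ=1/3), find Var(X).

For X ~ Exponential(rate λ=1/3):
Var(X) = 9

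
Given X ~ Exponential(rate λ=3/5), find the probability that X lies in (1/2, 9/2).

P(1/2 < X < 9/2) = ∫_{1/2}^{9/2} f(x) dx
where f(x) = \frac{3 e^{- \frac{3 x}{5}}}{5}
= - \frac{1 - e^{\frac{12}{5}}}{e^{\frac{27}{10}}}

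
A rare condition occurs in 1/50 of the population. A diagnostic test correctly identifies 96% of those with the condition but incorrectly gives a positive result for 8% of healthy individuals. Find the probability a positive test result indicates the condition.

Let D = the rare event, + = positive/flagged.
P(D) = 1/50
P(+|D) = 96/100 = 24/25
P(+|D') = 8/100 = 2/25
P(+) = P(+|D)P(D) + P(+|D')P(D')
     = \frac{24}{25} × \frac{1}{50} + \frac{2}{25} × \frac{49}{50}
     = \frac{61}{625}
P(D|+) = P(+|D)P(D)/P(+) = \frac{12}{61}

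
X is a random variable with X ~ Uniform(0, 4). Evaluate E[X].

For X ~ Uniform(0, 4), the expected value is:
E[X] = 2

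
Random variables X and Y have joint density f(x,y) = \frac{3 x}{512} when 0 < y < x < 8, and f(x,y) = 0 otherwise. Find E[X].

f_X(x) = ∫_0^x \frac{3 x}{512} dy = \frac{3 x^{2}}{512}
E[X] = ∫_0^8 x × (\frac{3 x^{2}}{512}) dx = 6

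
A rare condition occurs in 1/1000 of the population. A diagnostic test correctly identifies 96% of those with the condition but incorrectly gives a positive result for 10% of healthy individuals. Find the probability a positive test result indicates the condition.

Let D = the rare event, + = positive/flagged.
P(D) = 1/1000
P(+|D) = 96/100 = 24/25
P(+|D') = 10/100 = 1/10
P(+) = P(+|D)P(D) + P(+|D')P(D')
     = \frac{24}{25} × \frac{1}{1000} + \frac{1}{10} × \frac{999}{1000}
     = \frac{5043}{50000}
P(D|+) = P(+|D)P(D)/P(+) = \frac{16}{1681}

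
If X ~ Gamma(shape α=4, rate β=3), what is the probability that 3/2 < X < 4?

P(3/2 < X < 4) = ∫_{3/2}^{4} f(x) dx
where f(x) = \frac{27 x^{3} e^{- 3 x}}{2}
= - \frac{373}{e^{12}} + \frac{493}{16 e^{\frac{9}{2}}}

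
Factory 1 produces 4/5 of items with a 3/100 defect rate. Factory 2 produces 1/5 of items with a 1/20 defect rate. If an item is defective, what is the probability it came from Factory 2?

Using Bayes' theorem:
P(F1) = 4/5, P(D|F1) = 3/100
P(F2) = 1/5, P(D|F2) = 1/20
P(D) = P(D|F1)P(F1) + P(D|F2)P(F2)
     = \frac{17}{500}
P(F2|D) = P(D|F2)P(F2) / P(D)
= \frac{5}{17}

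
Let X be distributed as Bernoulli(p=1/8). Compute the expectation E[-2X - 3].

For X ~ Bernoulli(p=1/8):
E[X] = \frac{1}{8}
E[-2X - 3] = -2 × E[X] - 3 = - \frac{13}{4}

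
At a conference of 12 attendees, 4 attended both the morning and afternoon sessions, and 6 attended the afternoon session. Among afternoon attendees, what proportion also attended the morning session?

P(A ∩ B) = 4/12 = 1/3
P(B) = 6/12 = 1/2
P(A|B) = P(A ∩ B) / P(B) = (1/3) / (1/2) = 2/3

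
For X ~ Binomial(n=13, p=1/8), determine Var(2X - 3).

For X ~ Binomial(n=13, p=1/8):
Var(X) = \frac{91}{64}
Var(2X - 3) = (2)² × Var(X) = 4 × \frac{91}{64} = \frac{91}{16}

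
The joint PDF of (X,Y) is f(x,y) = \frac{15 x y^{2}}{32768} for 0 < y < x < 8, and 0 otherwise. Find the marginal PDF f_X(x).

f_X(x) = ∫_0^x \frac{15 x y^{2}}{32768} dy = \frac{5 x^{4}}{32768}
for 0 < x < 8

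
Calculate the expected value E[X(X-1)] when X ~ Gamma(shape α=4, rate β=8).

E[X(X-1)] = E[X² - X] = E[X²] - E[X]
E[X] = \frac{1}{2}
E[X²] = Var(X) + (E[X])² = \frac{1}{16} + (\frac{1}{2})² = \frac{5}{16}
E[X(X-1)] = \frac{5}{16} - \frac{1}{2} = - \frac{3}{16}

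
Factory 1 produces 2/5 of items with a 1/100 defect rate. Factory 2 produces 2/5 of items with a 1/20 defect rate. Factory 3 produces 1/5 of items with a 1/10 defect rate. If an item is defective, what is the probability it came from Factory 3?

Using Bayes' theorem:
P(F1) = 2/5, P(D|F1) = 1/100
P(F2) = 2/5, P(D|F2) = 1/20
P(F3) = 1/5, P(D|F3) = 1/10
P(D) = P(D|F1)P(F1) + P(D|F2)P(F2) + P(D|F3)P(F3)
     = \frac{11}{250}
P(F3|D) = P(D|F3)P(F3) / P(D)
= \frac{5}{11}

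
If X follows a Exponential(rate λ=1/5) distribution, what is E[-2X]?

For X ~ Exponential(rate λ=1/5):
E[X] = 5
E[-2X] = -2 × E[X] + 0 = -10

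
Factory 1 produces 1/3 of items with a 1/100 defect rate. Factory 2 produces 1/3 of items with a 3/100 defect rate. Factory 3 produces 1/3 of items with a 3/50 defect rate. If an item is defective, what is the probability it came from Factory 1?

Using Bayes' theorem:
P(F1) = 1/3, P(D|F1) = 1/100
P(F2) = 1/3, P(D|F2) = 3/100
P(F3) = 1/3, P(D|F3) = 3/50
P(D) = P(D|F1)P(F1) + P(D|F2)P(F2) + P(D|F3)P(F3)
     = \frac{1}{30}
P(F1|D) = P(D|F1)P(F1) / P(D)
= \frac{1}{10}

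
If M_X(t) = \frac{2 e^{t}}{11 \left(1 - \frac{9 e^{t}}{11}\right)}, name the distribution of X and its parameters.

The MGF M(t) = \frac{2 e^{t}}{11 \left(1 - \frac{9 e^{t}}{11}\right)} is the standard form for the Geometric distribution.
Comparing with the known MGF formula identifies: Geometric(p=2/11), X = trial number of first success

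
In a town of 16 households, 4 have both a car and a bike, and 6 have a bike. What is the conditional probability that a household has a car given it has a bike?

P(A ∩ B) = 4/16 = 1/4
P(B) = 6/16 = 3/8
P(A|B) = P(A ∩ B) / P(B) = (1/4) / (3/8) = 2/3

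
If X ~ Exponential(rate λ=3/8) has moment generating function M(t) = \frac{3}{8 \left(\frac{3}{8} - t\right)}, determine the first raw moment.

To find E[X], compute M^(1)(0):
M^(1)(t) = \frac{3}{8 \left(\frac{3}{8} - t\right)^{2}}
M^(1)(0) = \frac{8}{3}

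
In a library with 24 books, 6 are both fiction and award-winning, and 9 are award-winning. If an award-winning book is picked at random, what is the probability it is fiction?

P(A ∩ B) = 6/24 = 1/4
P(B) = 9/24 = 3/8
P(A|B) = P(A ∩ B) / P(B) = (1/4) / (3/8) = 2/3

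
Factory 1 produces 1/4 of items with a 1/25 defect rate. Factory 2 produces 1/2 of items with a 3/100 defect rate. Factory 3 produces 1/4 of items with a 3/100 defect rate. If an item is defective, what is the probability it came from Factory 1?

Using Bayes' theorem:
P(F1) = 1/4, P(D|F1) = 1/25
P(F2) = 1/2, P(D|F2) = 3/100
P(F3) = 1/4, P(D|F3) = 3/100
P(D) = P(D|F1)P(F1) + P(D|F2)P(F2) + P(D|F3)P(F3)
     = \frac{13}{400}
P(F1|D) = P(D|F1)P(F1) / P(D)
= \frac{4}{13}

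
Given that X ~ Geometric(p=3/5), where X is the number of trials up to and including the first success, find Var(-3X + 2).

For X ~ Geometric(p=3/5), where X is the number of trials up to and including the first success:
Var(X) = \frac{10}{9}
Var(-3X + 2) = (-3)² × Var(X) = 9 × \frac{10}{9} = 10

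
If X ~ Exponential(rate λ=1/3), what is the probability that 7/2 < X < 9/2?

P(7/2 < X < 9/2) = ∫_{7/2}^{9/2} f(x) dx
where f(x) = \frac{e^{- \frac{x}{3}}}{3}
= - \frac{1}{e^{\frac{3}{2}}} + e^{- \frac{7}{6}}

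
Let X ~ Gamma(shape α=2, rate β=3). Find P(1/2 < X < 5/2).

P(1/2 < X < 5/2) = ∫_{1/2}^{5/2} f(x) dx
where f(x) = 9 x e^{- 3 x}
= \frac{-17 + 5 e^{6}}{2 e^{\frac{15}{2}}}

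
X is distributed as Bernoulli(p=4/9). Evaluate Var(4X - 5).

For X ~ Bernoulli(p=4/9):
Var(X) = \frac{20}{81}
Var(4X - 5) = (4)² × Var(X) = 16 × \frac{20}{81} = \frac{320}{81}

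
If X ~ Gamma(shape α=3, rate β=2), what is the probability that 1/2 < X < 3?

P(1/2 < X < 3) = ∫_{1/2}^{3} f(x) dx
where f(x) = 4 x^{2} e^{- 2 x}
= \frac{5 \left(-10 + e^{5}\right)}{2 e^{6}}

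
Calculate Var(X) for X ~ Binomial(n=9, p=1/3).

For X ~ Binomial(n=9, p=1/3):
Var(X) = 2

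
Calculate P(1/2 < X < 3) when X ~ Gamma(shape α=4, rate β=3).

P(1/2 < X < 3) = ∫_{1/2}^{3} f(x) dx
where f(x) = \frac{27 x^{3} e^{- 3 x}}{2}
= - \frac{172}{e^{9}} + \frac{67}{16 e^{\frac{3}{2}}}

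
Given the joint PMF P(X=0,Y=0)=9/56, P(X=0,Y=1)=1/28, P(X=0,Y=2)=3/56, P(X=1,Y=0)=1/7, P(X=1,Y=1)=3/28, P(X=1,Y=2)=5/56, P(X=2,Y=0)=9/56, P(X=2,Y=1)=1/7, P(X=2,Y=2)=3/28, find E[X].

First find marginal of X:
P(X=0) = 1/4
P(X=1) = 19/56
P(X=2) = 23/56
E[X] = 0 × 1/4 + 1 × 19/56 + 2 × 23/56 = 65/56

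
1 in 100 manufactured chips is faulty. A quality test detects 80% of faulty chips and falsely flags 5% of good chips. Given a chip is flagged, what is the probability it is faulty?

Let D = the rare event, + = positive/flagged.
P(D) = 1/100
P(+|D) = 80/100 = 4/5
P(+|D') = 5/100 = 1/20
P(+) = P(+|D)P(D) + P(+|D')P(D')
     = \frac{4}{5} × \frac{1}{100} + \frac{1}{20} × \frac{99}{100}
     = \frac{23}{400}
P(D|+) = P(+|D)P(D)/P(+) = \frac{16}{115}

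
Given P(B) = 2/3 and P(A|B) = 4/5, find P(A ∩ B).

By definition, P(A|B) = P(A ∩ B) / P(B)
So P(A ∩ B) = P(A|B) × P(B)
= 4/5 × 2/3
= 8/15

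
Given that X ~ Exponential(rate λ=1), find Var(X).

For X ~ Exponential(rate λ=1):
Var(X) = 1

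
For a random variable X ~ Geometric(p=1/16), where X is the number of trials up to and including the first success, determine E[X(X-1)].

E[X(X-1)] = E[X² - X] = E[X²] - E[X]
E[X] = 16
E[X²] = Var(X) + (E[X])² = 240 + (16)² = 496
E[X(X-1)] = 496 - 16 = 480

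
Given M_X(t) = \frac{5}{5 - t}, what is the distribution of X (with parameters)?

The MGF M(t) = \frac{5}{5 - t} is the standard form for the Exponential distribution.
Comparing with the known MGF formula identifies: Exponential(rate λ=5)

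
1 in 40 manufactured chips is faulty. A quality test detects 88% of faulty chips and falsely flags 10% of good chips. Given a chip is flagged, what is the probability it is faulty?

Let D = the rare event, + = positive/flagged.
P(D) = 1/40
P(+|D) = 88/100 = 22/25
P(+|D') = 10/100 = 1/10
P(+) = P(+|D)P(D) + P(+|D')P(D')
     = \frac{22}{25} × \frac{1}{40} + \frac{1}{10} × \frac{39}{40}
     = \frac{239}{2000}
P(D|+) = P(+|D)P(D)/P(+) = \frac{44}{239}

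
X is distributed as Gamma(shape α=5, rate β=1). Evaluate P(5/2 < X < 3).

P(5/2 < X < 3) = ∫_{5/2}^{3} f(x) dx
where f(x) = \frac{x^{4} e^{- x}}{24}
= - \frac{131}{8 e^{3}} + \frac{4169}{384 e^{\frac{5}{2}}}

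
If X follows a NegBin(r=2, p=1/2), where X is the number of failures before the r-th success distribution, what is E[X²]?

Using the identity E[X²] = Var(X) + (E[X])²:
E[X] = 2
Var(X) = 4
E[X²] = 4 + (2)²
= 8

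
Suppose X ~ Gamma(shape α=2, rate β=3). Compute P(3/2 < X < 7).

P(3/2 < X < 7) = ∫_{3/2}^{7} f(x) dx
where f(x) = 9 x e^{- 3 x}
= - \frac{22}{e^{21}} + \frac{11}{2 e^{\frac{9}{2}}}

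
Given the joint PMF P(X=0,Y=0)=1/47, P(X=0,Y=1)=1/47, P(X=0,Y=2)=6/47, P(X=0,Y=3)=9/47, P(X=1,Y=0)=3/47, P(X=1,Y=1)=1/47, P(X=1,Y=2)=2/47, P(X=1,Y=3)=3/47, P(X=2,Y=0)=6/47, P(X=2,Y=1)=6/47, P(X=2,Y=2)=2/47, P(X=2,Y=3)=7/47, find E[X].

First find marginal of X:
P(X=0) = 17/47
P(X=1) = 9/47
P(X=2) = 21/47
E[X] = 0 × 17/47 + 1 × 9/47 + 2 × 21/47 = 51/47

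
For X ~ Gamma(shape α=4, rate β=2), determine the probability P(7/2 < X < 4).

P(7/2 < X < 4) = ∫_{7/2}^{4} f(x) dx
where f(x) = \frac{8 x^{3} e^{- 2 x}}{3}
= \frac{-379 + 269 e}{3 e^{8}}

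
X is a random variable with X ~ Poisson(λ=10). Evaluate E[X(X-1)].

E[X(X-1)] = E[X² - X] = E[X²] - E[X]
E[X] = 10
E[X²] = Var(X) + (E[X])² = 10 + (10)² = 110
E[X(X-1)] = 110 - 10 = 100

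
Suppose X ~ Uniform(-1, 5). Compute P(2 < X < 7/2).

P(2 < X < 7/2) = ∫_{2}^{7/2} f(x) dx
where f(x) = \frac{1}{6}
= \frac{1}{4}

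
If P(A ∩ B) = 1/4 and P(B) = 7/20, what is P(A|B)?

P(A|B) = P(A ∩ B) / P(B)
= (1/4) / (7/20)
= 5/7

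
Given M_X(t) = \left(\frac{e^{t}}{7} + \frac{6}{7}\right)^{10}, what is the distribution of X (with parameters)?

The MGF M(t) = \left(\frac{e^{t}}{7} + \frac{6}{7}\right)^{10} is the standard form for the Binomial distribution.
Comparing with the known MGF formula identifies: Binomial(n=10, p=1/7)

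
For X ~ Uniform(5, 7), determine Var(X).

For X ~ Uniform(5, 7):
Var(X) = \frac{1}{3}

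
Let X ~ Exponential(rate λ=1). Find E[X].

For X ~ Exponential(rate λ=1), the expected value is:
E[X] = 1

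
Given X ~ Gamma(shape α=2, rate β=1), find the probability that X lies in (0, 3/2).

P(0 < X < 3/2) = ∫_{0}^{3/2} f(x) dx
where f(x) = x e^{- x}
= 1 - \frac{5}{2 e^{\frac{3}{2}}}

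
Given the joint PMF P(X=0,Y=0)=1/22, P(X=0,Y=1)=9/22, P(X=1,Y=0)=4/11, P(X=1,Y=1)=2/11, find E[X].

First find marginal of X:
P(X=0) = 5/11
P(X=1) = 6/11
E[X] = 0 × 5/11 + 1 × 6/11 = 6/11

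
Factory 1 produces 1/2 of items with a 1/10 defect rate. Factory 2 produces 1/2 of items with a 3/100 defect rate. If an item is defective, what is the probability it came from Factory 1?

Using Bayes' theorem:
P(F1) = 1/2, P(D|F1) = 1/10
P(F2) = 1/2, P(D|F2) = 3/100
P(D) = P(D|F1)P(F1) + P(D|F2)P(F2)
     = \frac{13}{200}
P(F1|D) = P(D|F1)P(F1) / P(D)
= \frac{10}{13}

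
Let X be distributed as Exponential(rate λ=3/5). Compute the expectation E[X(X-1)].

E[X(X-1)] = E[X² - X] = E[X²] - E[X]
E[X] = \frac{5}{3}
E[X²] = Var(X) + (E[X])² = \frac{25}{9} + (\frac{5}{3})² = \frac{50}{9}
E[X(X-1)] = \frac{50}{9} - \frac{5}{3} = \frac{35}{9}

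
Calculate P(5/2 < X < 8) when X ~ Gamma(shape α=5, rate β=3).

P(5/2 < X < 8) = ∫_{5/2}^{8} f(x) dx
where f(x) = \frac{81 x^{4} e^{- 3 x}}{8}
= - \frac{16441}{e^{24}} + \frac{30563}{128 e^{\frac{15}{2}}}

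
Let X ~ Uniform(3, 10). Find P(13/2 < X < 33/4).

P(13/2 < X < 33/4) = ∫_{13/2}^{33/4} f(x) dx
where f(x) = \frac{1}{7}
= \frac{1}{4}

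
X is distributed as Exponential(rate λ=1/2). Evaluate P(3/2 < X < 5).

P(3/2 < X < 5) = ∫_{3/2}^{5} f(x) dx
where f(x) = \frac{e^{- \frac{x}{2}}}{2}
= - \frac{1}{e^{\frac{5}{2}}} + e^{- \frac{3}{4}}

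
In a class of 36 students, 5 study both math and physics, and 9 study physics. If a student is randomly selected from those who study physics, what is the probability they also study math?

P(A ∩ B) = 5/36
P(B) = 9/36 = 1/4
P(A|B) = P(A ∩ B) / P(B) = (5/36) / (1/4) = 5/9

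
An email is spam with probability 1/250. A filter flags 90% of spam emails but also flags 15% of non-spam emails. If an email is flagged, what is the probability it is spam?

Let D = the rare event, + = positive/flagged.
P(D) = 1/250
P(+|D) = 90/100 = 9/10
P(+|D') = 15/100 = 3/20
P(+) = P(+|D)P(D) + P(+|D')P(D')
     = \frac{9}{10} × \frac{1}{250} + \frac{3}{20} × \frac{249}{250}
     = \frac{153}{1000}
P(D|+) = P(+|D)P(D)/P(+) = \frac{2}{85}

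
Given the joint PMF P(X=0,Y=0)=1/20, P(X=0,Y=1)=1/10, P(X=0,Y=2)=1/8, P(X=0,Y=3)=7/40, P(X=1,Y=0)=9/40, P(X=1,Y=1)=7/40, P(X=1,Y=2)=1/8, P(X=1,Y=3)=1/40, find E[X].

First find marginal of X:
P(X=0) = 9/20
P(X=1) = 11/20
E[X] = 0 × 9/20 + 1 × 11/20 = 11/20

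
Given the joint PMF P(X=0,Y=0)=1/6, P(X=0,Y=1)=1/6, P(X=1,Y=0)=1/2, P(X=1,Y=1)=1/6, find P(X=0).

P(X=0) = P(X=0,Y=0) + P(X=0,Y=1)
= 1/6 + 1/6
= 1/3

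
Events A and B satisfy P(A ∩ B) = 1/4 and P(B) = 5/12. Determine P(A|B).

P(A|B) = P(A ∩ B) / P(B)
= (1/4) / (5/12)
= 3/5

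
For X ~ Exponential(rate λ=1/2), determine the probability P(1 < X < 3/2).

P(1 < X < 3/2) = ∫_{1}^{3/2} f(x) dx
where f(x) = \frac{e^{- \frac{x}{2}}}{2}
= - \frac{1}{e^{\frac{3}{4}}} + e^{- \frac{1}{2}}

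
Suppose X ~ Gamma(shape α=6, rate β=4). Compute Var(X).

For X ~ Gamma(shape α=6, rate β=4):
Var(X) = \frac{3}{8}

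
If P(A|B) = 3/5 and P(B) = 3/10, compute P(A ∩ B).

By definition, P(A|B) = P(A ∩ B) / P(B)
So P(A ∩ B) = P(A|B) × P(B)
= 3/5 × 3/10
= 9/50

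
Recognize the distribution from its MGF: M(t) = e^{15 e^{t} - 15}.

The MGF M(t) = e^{15 e^{t} - 15} is the standard form for the Poisson distribution.
Comparing with the known MGF formula identifies: Poisson(λ=15)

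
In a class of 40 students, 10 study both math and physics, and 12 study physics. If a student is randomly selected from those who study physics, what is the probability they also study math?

P(A ∩ B) = 10/40 = 1/4
P(B) = 12/40 = 3/10
P(A|B) = P(A ∩ B) / P(B) = (1/4) / (3/10) = 5/6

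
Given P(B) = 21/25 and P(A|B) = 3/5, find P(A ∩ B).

By definition, P(A|B) = P(A ∩ B) / P(B)
So P(A ∩ B) = P(A|B) × P(B)
= 3/5 × 21/25
= 63/125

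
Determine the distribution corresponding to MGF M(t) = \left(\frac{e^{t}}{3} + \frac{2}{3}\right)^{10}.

The MGF M(t) = \left(\frac{e^{t}}{3} + \frac{2}{3}\right)^{10} is the standard form for the Binomial distribution.
Comparing with the known MGF formula identifies: Binomial(n=10, p=1/3)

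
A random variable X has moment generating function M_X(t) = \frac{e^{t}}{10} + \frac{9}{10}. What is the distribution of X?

The MGF M(t) = \frac{e^{t}}{10} + \frac{9}{10} is the standard form for the Bernoulli distribution.
Comparing with the known MGF formula identifies: Bernoulli(p=1/10)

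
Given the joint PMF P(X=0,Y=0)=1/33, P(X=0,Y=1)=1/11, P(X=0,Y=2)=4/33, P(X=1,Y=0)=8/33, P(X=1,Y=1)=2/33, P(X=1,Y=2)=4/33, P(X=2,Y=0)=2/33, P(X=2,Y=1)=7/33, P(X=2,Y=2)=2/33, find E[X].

First find marginal of X:
P(X=0) = 8/33
P(X=1) = 14/33
P(X=2) = 1/3
E[X] = 0 × 8/33 + 1 × 14/33 + 2 × 1/3 = 12/11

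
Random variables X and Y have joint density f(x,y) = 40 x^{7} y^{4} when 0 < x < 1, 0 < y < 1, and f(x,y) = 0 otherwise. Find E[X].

E[X] = ∫_0^1 ∫_0^1 x × f(x,y) dy dx
= ∫_0^1 ∫_0^1 x × (40 x^{7} y^{4}) dy dx
= \frac{8}{9}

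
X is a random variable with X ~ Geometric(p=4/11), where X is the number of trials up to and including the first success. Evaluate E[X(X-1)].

E[X(X-1)] = E[X² - X] = E[X²] - E[X]
E[X] = \frac{11}{4}
E[X²] = Var(X) + (E[X])² = \frac{77}{16} + (\frac{11}{4})² = \frac{99}{8}
E[X(X-1)] = \frac{99}{8} - \frac{11}{4} = \frac{77}{8}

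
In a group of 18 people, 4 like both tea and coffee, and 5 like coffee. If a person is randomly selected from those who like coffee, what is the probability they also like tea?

P(A ∩ B) = 4/18 = 2/9
P(B) = 5/18
P(A|B) = P(A ∩ B) / P(B) = (2/9) / (5/18) = 4/5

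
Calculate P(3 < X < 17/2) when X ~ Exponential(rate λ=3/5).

P(3 < X < 17/2) = ∫_{3}^{17/2} f(x) dx
where f(x) = \frac{3 e^{- \frac{3 x}{5}}}{5}
= - \frac{1}{e^{\frac{51}{10}}} + e^{- \frac{9}{5}}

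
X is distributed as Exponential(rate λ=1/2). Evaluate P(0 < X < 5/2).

P(0 < X < 5/2) = ∫_{0}^{5/2} f(x) dx
where f(x) = \frac{e^{- \frac{x}{2}}}{2}
= 1 - e^{- \frac{5}{4}}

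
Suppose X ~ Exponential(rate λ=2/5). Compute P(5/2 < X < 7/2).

P(5/2 < X < 7/2) = ∫_{5/2}^{7/2} f(x) dx
where f(x) = \frac{2 e^{- \frac{2 x}{5}}}{5}
= - \frac{1}{e^{\frac{7}{5}}} + e^{-1}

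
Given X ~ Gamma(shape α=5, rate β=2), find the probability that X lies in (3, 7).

P(3 < X < 7) = ∫_{3}^{7} f(x) dx
where f(x) = \frac{4 x^{4} e^{- 2 x}}{3}
= \frac{-2171 + 115 e^{8}}{e^{14}}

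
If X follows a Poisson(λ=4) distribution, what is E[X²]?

Using the identity E[X²] = Var(X) + (E[X])²:
E[X] = 4
Var(X) = 4
E[X²] = 4 + (4)²
= 20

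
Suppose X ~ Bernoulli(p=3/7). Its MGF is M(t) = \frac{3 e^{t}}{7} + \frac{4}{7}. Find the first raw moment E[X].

To find E[X], compute M^(1)(0):
M^(1)(t) = \frac{3 e^{t}}{7}
M^(1)(0) = \frac{3}{7}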